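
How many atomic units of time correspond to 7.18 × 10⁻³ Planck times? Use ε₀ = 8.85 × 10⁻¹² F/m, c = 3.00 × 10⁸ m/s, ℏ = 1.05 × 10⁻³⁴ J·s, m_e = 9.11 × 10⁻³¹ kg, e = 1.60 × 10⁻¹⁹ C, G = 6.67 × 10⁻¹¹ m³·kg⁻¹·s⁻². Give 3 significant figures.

1.61 × 10⁻²⁹

Planck time: t_P = √(ℏG/c⁵) = 5.37 × 10⁻⁴⁴ s
atomic unit of time: τ_au = (4πε₀)²ℏ³/(m_e e⁴) = 2.40 × 10⁻¹⁷ s
7.18 × 10⁻³ × 5.37 × 10⁻⁴⁴ / 2.40 × 10⁻¹⁷ = 1.61 × 10⁻²⁹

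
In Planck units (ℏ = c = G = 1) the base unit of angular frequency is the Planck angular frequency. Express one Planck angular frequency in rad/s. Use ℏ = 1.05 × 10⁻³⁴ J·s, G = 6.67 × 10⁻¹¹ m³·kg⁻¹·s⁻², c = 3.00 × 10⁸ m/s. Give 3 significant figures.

1.86 × 10⁴³ rad/s

ω_P = √(c⁵/(ℏG))
  = √(3.47 × 10⁸⁶)
  = 1.86 × 10⁴³ rad/s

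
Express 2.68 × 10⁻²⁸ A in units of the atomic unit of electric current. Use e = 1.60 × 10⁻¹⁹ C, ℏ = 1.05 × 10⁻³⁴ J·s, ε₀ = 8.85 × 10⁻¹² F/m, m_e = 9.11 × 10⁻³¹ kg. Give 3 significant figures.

atomic unit of electric current: I_au = e E_h/ℏ = m_e e⁵/((4πε₀)²ℏ³) = 6.67 × 10⁻³ A.
2.68 × 10⁻²⁸ / 6.67 × 10⁻³ = 4.02 × 10⁻²⁶

4.02 × 10⁻²⁶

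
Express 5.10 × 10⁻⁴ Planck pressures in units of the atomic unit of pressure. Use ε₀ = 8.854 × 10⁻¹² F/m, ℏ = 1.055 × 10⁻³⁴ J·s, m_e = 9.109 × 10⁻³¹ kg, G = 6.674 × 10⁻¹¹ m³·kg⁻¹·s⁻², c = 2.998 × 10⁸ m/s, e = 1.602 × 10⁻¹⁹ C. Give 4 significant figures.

Planck pressure: p_P = c⁷/(ℏG²) = 4.632 × 10¹¹³ Pa
atomic unit of pressure: P_au = E_h/a₀³ = m_e⁴e¹⁰/((4πε₀)⁵ℏ⁸) = 2.929 × 10¹³ Pa
5.10 × 10⁻⁴ × 4.632 × 10¹¹³ / 2.929 × 10¹³ = 8.065 × 10⁹⁶

8.065 × 10⁹⁶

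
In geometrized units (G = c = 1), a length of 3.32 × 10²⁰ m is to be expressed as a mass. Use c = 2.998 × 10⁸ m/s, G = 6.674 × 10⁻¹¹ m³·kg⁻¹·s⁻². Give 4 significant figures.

Length → mass via c²/G.
3.32 × 10²⁰ m × (c²/G) = 4.471 × 10⁴⁷ kg

4.471 × 10⁴⁷ kg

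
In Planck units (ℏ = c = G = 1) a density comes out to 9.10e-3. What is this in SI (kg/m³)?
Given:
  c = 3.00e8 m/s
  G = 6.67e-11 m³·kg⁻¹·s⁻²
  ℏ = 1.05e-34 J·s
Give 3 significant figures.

4.73e94 kg/m³

One Planck density: ρ_P = c⁵/(ℏG²) = 5.20e96 kg/m³.
9.10e-3 × 5.20e96 kg/m³ = 4.73e94 kg/m³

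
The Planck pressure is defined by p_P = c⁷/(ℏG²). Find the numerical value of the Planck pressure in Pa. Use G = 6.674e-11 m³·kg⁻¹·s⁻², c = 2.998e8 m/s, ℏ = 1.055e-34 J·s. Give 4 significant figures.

p_P = c⁷/(ℏG²)
  = 2.177e59 / 4.699e-55
  = 4.632e113 Pa

4.632e113 Pa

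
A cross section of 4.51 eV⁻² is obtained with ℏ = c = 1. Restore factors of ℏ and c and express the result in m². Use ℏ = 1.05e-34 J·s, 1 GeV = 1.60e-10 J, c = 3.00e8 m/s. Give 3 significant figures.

1.75e-13 m²

Area is [L]² = [E]⁻²·(ℏc)²; restore (ℏc)².
1 GeV⁻² → (ℏc)² × (1 GeV in J)⁻² = 3.88e-32 m².
Convert the energy scale: 4.51 eV⁻² = 4.51e18 GeV⁻².
Result: 4.51e18 × 3.88e-32 = 1.75e-13 m².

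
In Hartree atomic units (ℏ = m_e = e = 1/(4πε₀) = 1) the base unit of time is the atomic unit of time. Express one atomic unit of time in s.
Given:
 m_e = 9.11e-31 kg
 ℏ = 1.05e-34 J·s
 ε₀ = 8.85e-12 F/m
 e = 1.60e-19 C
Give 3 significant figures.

τ_au = (4πε₀)²ℏ³/(m_e e⁴)
E_h = 4.38e-18 J
ℏ/E_h = 2.40e-17 s

2.40e-17 s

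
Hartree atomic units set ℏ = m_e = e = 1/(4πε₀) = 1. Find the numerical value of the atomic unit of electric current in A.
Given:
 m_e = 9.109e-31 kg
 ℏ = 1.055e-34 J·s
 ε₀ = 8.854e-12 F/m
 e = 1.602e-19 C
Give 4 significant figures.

6.612e-3 A

Dimensional analysis gives I_au = e E_h/ℏ = m_e e⁵/((4πε₀)²ℏ³).
E_h = 4.354e-18 J
e·E_h/ℏ = 6.612e-3 A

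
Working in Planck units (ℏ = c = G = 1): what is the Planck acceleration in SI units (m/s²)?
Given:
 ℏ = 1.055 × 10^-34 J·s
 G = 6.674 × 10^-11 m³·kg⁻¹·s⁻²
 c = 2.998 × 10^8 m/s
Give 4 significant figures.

The unique combination of the constants set to 1 with dimensions of acceleration is a_P = √(c⁷/(ℏG)).
  = √(3.092 × 10^103)
  = 5.560 × 10^51 m/s²

5.560 × 10^51 m/s²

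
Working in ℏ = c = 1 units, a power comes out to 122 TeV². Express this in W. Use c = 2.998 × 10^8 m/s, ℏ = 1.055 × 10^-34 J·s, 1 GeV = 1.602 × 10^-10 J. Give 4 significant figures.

2.968 × 10^22 W

Power is [E]/[T] = [E]²/ℏ.
1 GeV² → 1/ℏ × (1 GeV in J)² = 2.433 × 10^14 W.
Convert the energy scale: 122 TeV² = 1.22 × 10^8 GeV².
Result: 1.22 × 10^8 × 2.433 × 10^14 = 2.968 × 10^22 W.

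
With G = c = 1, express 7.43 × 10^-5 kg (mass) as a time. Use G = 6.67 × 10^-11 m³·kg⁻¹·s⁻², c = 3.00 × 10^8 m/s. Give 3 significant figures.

Mass → time via G/c³.
7.43 × 10^-5 kg × (G/c³) = 1.84 × 10^-40 s

1.84 × 10^-40 s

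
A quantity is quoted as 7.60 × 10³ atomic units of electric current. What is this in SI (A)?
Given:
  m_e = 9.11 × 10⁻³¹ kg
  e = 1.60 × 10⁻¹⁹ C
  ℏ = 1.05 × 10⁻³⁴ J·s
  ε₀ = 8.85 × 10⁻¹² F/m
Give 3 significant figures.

50.7 A

One atomic unit of electric current: I_au = e E_h/ℏ = m_e e⁵/((4πε₀)²ℏ³) = 6.67 × 10⁻³ A.
7.60 × 10³ × 6.67 × 10⁻³ A = 50.7 A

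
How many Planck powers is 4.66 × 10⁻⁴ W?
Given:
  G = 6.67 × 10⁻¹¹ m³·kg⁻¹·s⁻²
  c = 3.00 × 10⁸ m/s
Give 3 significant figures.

1.28 × 10⁻⁵⁶

Planck power: P_P = c⁵/G = 3.64 × 10⁵² W.
4.66 × 10⁻⁴ / 3.64 × 10⁵² = 1.28 × 10⁻⁵⁶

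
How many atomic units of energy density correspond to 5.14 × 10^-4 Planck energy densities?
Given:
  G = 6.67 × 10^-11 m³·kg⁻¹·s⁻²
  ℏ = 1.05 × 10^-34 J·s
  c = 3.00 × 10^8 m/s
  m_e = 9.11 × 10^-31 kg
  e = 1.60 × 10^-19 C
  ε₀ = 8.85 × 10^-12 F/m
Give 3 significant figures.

Planck energy density: u_P = c⁷/(ℏG²) = 4.68 × 10^113 J/m³
atomic unit of energy density: u_au = E_h/a₀³ = m_e⁴e¹⁰/((4πε₀)⁵ℏ⁸) = 3.01 × 10^13 J/m³
5.14 × 10^-4 × 4.68 × 10^113 / 3.01 × 10^13 = 7.99 × 10^96

7.99 × 10^96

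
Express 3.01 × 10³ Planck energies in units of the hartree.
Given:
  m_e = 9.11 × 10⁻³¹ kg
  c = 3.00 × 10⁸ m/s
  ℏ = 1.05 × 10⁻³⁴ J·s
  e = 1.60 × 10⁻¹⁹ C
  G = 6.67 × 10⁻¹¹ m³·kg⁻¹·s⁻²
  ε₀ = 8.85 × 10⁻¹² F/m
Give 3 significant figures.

1.34 × 10³⁰

Planck energy: E_P = √(ℏc⁵/G) = 1.96 × 10⁹ J
hartree: E_h = m_e e⁴/(4πε₀ℏ)² = 4.38 × 10⁻¹⁸ J
3.01 × 10³ × 1.96 × 10⁹ / 4.38 × 10⁻¹⁸ = 1.34 × 10³⁰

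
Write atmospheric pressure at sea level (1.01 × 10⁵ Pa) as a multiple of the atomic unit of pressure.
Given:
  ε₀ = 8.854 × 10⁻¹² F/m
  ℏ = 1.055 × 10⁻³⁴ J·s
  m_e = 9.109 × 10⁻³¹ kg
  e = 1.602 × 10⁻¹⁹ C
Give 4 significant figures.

atomic unit of pressure: P_au = E_h/a₀³ = m_e⁴e¹⁰/((4πε₀)⁵ℏ⁸) = 2.929 × 10¹³ Pa.
1.01 × 10⁵ / 2.929 × 10¹³ = 3.448 × 10⁻⁹

3.448 × 10⁻⁹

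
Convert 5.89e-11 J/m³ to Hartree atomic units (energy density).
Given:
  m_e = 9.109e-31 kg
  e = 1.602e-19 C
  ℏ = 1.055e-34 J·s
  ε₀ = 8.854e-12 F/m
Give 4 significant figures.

atomic unit of energy density: u_au = E_h/a₀³ = m_e⁴e¹⁰/((4πε₀)⁵ℏ⁸) = 2.929e13 J/m³.
5.89e-11 / 2.929e13 = 2.011e-24

2.011e-24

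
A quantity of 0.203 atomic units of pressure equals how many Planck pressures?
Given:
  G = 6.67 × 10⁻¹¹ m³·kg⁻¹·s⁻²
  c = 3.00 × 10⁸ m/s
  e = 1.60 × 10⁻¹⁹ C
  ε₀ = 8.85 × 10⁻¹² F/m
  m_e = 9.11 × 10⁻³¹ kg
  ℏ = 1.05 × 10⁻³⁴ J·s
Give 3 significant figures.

atomic unit of pressure: P_au = E_h/a₀³ = m_e⁴e¹⁰/((4πε₀)⁵ℏ⁸) = 3.01 × 10¹³ Pa
Planck pressure: p_P = c⁷/(ℏG²) = 4.68 × 10¹¹³ Pa
0.203 × 3.01 × 10¹³ / 4.68 × 10¹¹³ = 1.31 × 10⁻¹⁰¹

1.31 × 10⁻¹⁰¹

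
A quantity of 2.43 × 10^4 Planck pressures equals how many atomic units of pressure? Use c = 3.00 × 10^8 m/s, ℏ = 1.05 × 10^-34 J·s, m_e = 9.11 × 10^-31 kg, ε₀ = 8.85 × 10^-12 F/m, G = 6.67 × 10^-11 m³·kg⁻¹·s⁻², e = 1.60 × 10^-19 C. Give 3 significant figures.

Planck pressure: p_P = c⁷/(ℏG²) = 4.68 × 10^113 Pa
atomic unit of pressure: P_au = E_h/a₀³ = m_e⁴e¹⁰/((4πε₀)⁵ℏ⁸) = 3.01 × 10^13 Pa
2.43 × 10^4 × 4.68 × 10^113 / 3.01 × 10^13 = 3.78 × 10^104

3.78 × 10^104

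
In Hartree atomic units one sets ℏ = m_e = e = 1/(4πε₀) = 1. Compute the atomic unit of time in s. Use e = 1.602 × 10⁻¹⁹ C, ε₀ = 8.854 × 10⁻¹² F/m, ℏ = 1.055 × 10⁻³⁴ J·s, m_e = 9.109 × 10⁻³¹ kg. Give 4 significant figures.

τ_au = (4πε₀)²ℏ³/(m_e e⁴)
E_h = 4.354 × 10⁻¹⁸ J
ℏ/E_h = 2.423 × 10⁻¹⁷ s

2.423 × 10⁻¹⁷ s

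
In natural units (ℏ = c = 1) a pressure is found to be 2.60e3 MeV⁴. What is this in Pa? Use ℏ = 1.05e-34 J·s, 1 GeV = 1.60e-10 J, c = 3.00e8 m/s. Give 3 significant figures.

Pressure is [E]/[L]³ = [E]⁴/(ℏc)³.
1 GeV⁴ → 1/(ℏc)³ × (1 GeV in J)⁴ = 2.10e37 Pa.
Convert the energy scale: 2.60e3 MeV⁴ = 2.60e-9 GeV⁴.
Result: 2.60e-9 × 2.10e37 = 5.45e28 Pa.

5.45e28 Pa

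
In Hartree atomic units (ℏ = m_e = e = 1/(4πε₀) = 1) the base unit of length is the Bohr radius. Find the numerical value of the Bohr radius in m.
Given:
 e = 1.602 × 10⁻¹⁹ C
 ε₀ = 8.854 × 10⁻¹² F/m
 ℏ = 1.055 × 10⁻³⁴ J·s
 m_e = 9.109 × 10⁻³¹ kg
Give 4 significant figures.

5.297 × 10⁻¹¹ m

a₀ = 4πε₀ℏ²/(m_e e²)
  = 1.238 × 10⁻⁷⁸ / 2.338 × 10⁻⁶⁸
  = 5.297 × 10⁻¹¹ m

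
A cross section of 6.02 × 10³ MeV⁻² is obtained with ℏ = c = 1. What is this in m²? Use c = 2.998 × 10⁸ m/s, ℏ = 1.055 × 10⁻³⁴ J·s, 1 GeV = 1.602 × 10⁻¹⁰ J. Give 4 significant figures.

Area is [L]² = [E]⁻²·(ℏc)²; restore (ℏc)².
1 GeV⁻² → (ℏc)² × (1 GeV in J)⁻² = 3.898 × 10⁻³² m².
Convert the energy scale: 6.02 × 10³ MeV⁻² = 6.02 × 10⁹ GeV⁻².
Result: 6.02 × 10⁹ × 3.898 × 10⁻³² = 2.347 × 10⁻²² m².

2.347 × 10⁻²² m²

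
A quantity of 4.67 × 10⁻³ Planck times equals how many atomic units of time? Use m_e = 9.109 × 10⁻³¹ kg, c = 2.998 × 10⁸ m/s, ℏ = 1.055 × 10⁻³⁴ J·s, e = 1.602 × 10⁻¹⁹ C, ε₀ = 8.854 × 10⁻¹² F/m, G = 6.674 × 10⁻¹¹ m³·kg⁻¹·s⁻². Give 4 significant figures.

Planck time: t_P = √(ℏG/c⁵) = 5.392 × 10⁻⁴⁴ s
atomic unit of time: τ_au = (4πε₀)²ℏ³/(m_e e⁴) = 2.423 × 10⁻¹⁷ s
4.67 × 10⁻³ × 5.392 × 10⁻⁴⁴ / 2.423 × 10⁻¹⁷ = 1.039 × 10⁻²⁹

1.039 × 10⁻²⁹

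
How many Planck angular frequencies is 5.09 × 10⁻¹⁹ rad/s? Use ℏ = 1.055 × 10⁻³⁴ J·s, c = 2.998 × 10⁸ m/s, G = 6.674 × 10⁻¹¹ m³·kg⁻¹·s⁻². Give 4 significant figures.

Planck angular frequency: ω_P = √(c⁵/(ℏG)) = 1.855 × 10⁴³ rad/s.
5.09 × 10⁻¹⁹ / 1.855 × 10⁴³ = 2.744 × 10⁻⁶²

2.744 × 10⁻⁶²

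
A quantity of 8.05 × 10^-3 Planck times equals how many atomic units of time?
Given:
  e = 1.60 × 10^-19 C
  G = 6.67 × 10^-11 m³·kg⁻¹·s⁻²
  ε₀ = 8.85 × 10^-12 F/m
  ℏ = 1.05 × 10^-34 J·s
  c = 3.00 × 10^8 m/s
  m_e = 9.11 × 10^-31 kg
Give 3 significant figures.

Planck time: t_P = √(ℏG/c⁵) = 5.37 × 10^-44 s
atomic unit of time: τ_au = (4πε₀)²ℏ³/(m_e e⁴) = 2.40 × 10^-17 s
8.05 × 10^-3 × 5.37 × 10^-44 / 2.40 × 10^-17 = 1.80 × 10^-29

1.80 × 10^-29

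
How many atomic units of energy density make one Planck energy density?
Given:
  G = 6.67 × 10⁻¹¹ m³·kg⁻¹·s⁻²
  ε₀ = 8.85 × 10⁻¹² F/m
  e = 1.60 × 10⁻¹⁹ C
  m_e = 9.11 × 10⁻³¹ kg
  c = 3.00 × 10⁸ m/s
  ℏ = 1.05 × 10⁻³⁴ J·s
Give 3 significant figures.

1.55 × 10¹⁰⁰

Planck energy density: u_P = c⁷/(ℏG²) = 4.68 × 10¹¹³ J/m³
atomic unit of energy density: u_au = E_h/a₀³ = m_e⁴e¹⁰/((4πε₀)⁵ℏ⁸) = 3.01 × 10¹³ J/m³
ratio = 4.68 × 10¹¹³ / 3.01 × 10¹³ = 1.55 × 10¹⁰⁰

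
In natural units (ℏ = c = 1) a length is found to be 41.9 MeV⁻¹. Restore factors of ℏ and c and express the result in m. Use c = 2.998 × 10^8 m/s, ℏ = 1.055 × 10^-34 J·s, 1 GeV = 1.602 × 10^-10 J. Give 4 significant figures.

8.272 × 10^-12 m

A length is [E]⁻¹ in ℏ=c=1; restore one factor of ℏc.
1 GeV⁻¹ → ℏc × (1 GeV in J)⁻¹ = 1.974 × 10^-16 m.
Convert the energy scale: 41.9 MeV⁻¹ = 4.19 × 10^4 GeV⁻¹.
Result: 4.19 × 10^4 × 1.974 × 10^-16 = 8.272 × 10^-12 m.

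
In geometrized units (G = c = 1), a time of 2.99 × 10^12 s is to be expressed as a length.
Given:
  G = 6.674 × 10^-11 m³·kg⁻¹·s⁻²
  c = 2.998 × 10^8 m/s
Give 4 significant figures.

8.964 × 10^20 m

Time → length via c.
2.99 × 10^12 s × (c) = 8.964 × 10^20 m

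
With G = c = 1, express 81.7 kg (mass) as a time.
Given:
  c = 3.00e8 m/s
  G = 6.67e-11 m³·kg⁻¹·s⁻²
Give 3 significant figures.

Mass → time via G/c³.
81.7 kg × (G/c³) = 2.02e-34 s

2.02e-34 s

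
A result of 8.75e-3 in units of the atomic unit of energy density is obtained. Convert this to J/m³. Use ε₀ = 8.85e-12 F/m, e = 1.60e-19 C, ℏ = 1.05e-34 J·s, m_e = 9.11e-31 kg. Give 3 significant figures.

2.64e11 J/m³

One atomic unit of energy density: u_au = E_h/a₀³ = m_e⁴e¹⁰/((4πε₀)⁵ℏ⁸) = 3.01e13 J/m³.
8.75e-3 × 3.01e13 J/m³ = 2.64e11 J/m³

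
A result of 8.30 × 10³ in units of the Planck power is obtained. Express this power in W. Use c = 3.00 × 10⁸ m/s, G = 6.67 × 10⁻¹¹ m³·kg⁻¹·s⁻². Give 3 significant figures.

One Planck power: P_P = c⁵/G = 3.64 × 10⁵² W.
8.30 × 10³ × 3.64 × 10⁵² W = 3.02 × 10⁵⁶ W

3.02 × 10⁵⁶ W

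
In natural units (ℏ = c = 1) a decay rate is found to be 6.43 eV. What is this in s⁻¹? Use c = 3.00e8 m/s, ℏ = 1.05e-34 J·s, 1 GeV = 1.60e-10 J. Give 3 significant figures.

A rate is [E]/ℏ; divide by ℏ.
1 GeV → 1/ℏ × (1 GeV in J) = 1.52e24 s⁻¹.
Convert the energy scale: 6.43 eV = 6.43e-9 GeV.
Result: 6.43e-9 × 1.52e24 = 9.80e15 s⁻¹.

9.80e15 s⁻¹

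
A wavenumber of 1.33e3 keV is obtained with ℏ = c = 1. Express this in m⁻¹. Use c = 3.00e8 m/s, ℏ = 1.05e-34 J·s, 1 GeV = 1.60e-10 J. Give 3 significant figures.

Inverse length is [E]/(ℏc).
1 GeV → 1/(ℏc) × (1 GeV in J) = 5.08e15 m⁻¹.
Convert the energy scale: 1.33e3 keV = 1.33e-3 GeV.
Result: 1.33e-3 × 5.08e15 = 6.76e12 m⁻¹.

6.76e12 m⁻¹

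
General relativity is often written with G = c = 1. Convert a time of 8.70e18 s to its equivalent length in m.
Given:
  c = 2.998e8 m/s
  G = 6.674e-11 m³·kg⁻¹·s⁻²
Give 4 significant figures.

Time → length via c.
8.70e18 s × (c) = 2.608e27 m

2.608e27 m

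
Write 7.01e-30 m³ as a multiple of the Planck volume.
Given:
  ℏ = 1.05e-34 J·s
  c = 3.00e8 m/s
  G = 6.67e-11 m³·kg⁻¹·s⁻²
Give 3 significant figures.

Planck volume: V_P = (ℏG/c³)^(3/2) = 4.18e-105 m³.
7.01e-30 / 4.18e-105 = 1.68e75

1.68e75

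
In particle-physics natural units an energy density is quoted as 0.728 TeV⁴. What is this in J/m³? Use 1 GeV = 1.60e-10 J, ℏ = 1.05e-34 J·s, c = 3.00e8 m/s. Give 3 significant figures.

[E]/[L]³ = [E]⁴/(ℏc)³; restore (ℏc)⁻³.
1 GeV⁴ → 1/(ℏc)³ × (1 GeV in J)⁴ = 2.10e37 J/m³.
Convert the energy scale: 0.728 TeV⁴ = 7.28e11 GeV⁴.
Result: 7.28e11 × 2.10e37 = 1.53e49 J/m³.

1.53e49 J/m³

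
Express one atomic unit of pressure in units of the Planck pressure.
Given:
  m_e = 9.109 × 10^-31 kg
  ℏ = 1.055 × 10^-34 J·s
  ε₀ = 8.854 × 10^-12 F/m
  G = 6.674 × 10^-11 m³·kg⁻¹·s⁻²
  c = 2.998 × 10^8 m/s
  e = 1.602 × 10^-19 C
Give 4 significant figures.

atomic unit of pressure: P_au = E_h/a₀³ = m_e⁴e¹⁰/((4πε₀)⁵ℏ⁸) = 2.929 × 10^13 Pa
Planck pressure: p_P = c⁷/(ℏG²) = 4.632 × 10^113 Pa
ratio = 2.929 × 10^13 / 4.632 × 10^113 = 6.323 × 10^-101

6.323 × 10^-101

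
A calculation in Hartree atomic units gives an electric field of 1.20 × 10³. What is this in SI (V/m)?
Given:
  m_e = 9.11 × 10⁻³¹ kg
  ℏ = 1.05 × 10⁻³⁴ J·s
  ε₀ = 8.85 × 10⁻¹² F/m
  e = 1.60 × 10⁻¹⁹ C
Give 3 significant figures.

6.25 × 10¹⁴ V/m

One atomic unit of electric field: E_au = E_h/(e a₀) = m_e²e⁵/((4πε₀)³ℏ⁴) = 5.20 × 10¹¹ V/m.
1.20 × 10³ × 5.20 × 10¹¹ V/m = 6.25 × 10¹⁴ V/m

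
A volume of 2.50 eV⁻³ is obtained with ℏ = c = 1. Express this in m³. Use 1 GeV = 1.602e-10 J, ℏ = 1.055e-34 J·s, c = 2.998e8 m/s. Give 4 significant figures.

1.924e-20 m³

Volume is [L]³ = [E]⁻³·(ℏc)³.
1 GeV⁻³ → (ℏc)³ × (1 GeV in J)⁻³ = 7.696e-48 m³.
Convert the energy scale: 2.50 eV⁻³ = 2.50e27 GeV⁻³.
Result: 2.50e27 × 7.696e-48 = 1.924e-20 m³.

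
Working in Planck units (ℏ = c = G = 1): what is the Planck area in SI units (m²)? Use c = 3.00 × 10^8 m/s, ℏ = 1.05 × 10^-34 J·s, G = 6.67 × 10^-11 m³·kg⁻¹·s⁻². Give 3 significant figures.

Dimensional analysis gives A_P = ℏG/c³.
  = 7.00 × 10^-45 / 2.70 × 10^25
  = 2.59 × 10^-70 m²

2.59 × 10^-70 m²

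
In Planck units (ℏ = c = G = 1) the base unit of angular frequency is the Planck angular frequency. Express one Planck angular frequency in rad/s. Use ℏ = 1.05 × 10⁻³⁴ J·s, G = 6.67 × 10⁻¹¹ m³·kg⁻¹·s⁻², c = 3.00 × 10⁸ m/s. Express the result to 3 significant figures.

1.86 × 10⁴³ rad/s

ω_P = √(c⁵/(ℏG))
  = √(3.47 × 10⁸⁶)
  = 1.86 × 10⁴³ rad/s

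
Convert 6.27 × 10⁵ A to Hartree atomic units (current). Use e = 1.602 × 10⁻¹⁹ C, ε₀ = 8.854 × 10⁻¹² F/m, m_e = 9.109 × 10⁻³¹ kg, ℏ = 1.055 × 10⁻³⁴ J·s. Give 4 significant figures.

atomic unit of electric current: I_au = e E_h/ℏ = m_e e⁵/((4πε₀)²ℏ³) = 6.612 × 10⁻³ A.
6.27 × 10⁵ / 6.612 × 10⁻³ = 9.483 × 10⁷

9.483 × 10⁷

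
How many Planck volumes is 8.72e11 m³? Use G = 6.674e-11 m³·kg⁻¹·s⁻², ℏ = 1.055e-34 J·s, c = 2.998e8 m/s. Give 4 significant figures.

2.064e116

Planck volume: V_P = (ℏG/c³)^(3/2) = 4.224e-105 m³.
8.72e11 / 4.224e-105 = 2.064e116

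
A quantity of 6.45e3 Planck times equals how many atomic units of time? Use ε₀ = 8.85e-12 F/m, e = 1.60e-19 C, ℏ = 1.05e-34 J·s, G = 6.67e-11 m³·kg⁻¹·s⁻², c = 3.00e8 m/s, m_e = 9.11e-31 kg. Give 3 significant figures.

1.44e-23

Planck time: t_P = √(ℏG/c⁵) = 5.37e-44 s
atomic unit of time: τ_au = (4πε₀)²ℏ³/(m_e e⁴) = 2.40e-17 s
6.45e3 × 5.37e-44 / 2.40e-17 = 1.44e-23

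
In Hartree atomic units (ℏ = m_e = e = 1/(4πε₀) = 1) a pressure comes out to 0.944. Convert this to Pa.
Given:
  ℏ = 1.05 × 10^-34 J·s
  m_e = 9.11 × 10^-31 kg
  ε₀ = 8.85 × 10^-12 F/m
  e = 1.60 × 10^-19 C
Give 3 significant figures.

One atomic unit of pressure: P_au = E_h/a₀³ = m_e⁴e¹⁰/((4πε₀)⁵ℏ⁸) = 3.01 × 10^13 Pa.
0.944 × 3.01 × 10^13 Pa = 2.84 × 10^13 Pa

2.84 × 10^13 Pa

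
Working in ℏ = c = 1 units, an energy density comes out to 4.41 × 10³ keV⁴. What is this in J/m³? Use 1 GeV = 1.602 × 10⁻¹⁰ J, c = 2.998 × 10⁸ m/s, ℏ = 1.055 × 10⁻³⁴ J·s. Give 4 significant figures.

[E]/[L]³ = [E]⁴/(ℏc)³; restore (ℏc)⁻³.
1 GeV⁴ → 1/(ℏc)³ × (1 GeV in J)⁴ = 2.082 × 10³⁷ J/m³.
Convert the energy scale: 4.41 × 10³ keV⁴ = 4.41 × 10⁻²¹ GeV⁴.
Result: 4.41 × 10⁻²¹ × 2.082 × 10³⁷ = 9.180 × 10¹⁶ J/m³.

9.180 × 10¹⁶ J/m³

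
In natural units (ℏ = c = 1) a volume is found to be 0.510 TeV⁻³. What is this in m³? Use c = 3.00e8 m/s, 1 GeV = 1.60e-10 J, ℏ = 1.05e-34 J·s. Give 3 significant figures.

3.89e-57 m³

Volume is [L]³ = [E]⁻³·(ℏc)³.
1 GeV⁻³ → (ℏc)³ × (1 GeV in J)⁻³ = 7.63e-48 m³.
Convert the energy scale: 0.510 TeV⁻³ = 5.10e-10 GeV⁻³.
Result: 5.10e-10 × 7.63e-48 = 3.89e-57 m³.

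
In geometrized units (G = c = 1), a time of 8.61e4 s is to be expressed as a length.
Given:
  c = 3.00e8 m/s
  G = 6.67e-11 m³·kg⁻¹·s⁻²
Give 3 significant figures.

Time → length via c.
8.61e4 s × (c) = 2.58e13 m

2.58e13 m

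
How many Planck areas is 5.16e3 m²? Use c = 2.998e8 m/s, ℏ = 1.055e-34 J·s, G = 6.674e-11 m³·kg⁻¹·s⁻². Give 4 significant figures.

1.975e73

Planck area: A_P = ℏG/c³ = 2.613e-70 m².
5.16e3 / 2.613e-70 = 1.975e73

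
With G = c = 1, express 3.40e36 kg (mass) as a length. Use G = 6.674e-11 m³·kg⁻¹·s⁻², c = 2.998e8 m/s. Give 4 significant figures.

In G = c = 1 units mass has dimensions of length; the conversion factor is G/c².
3.40e36 kg × (G/c²) = 2.525e9 m

2.525e9 m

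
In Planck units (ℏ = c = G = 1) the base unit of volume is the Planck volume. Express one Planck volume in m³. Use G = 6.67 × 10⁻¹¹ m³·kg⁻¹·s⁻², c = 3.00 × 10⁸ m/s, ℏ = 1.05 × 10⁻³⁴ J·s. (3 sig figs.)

V_P = (ℏG/c³)^(3/2)
  = √(1.75 × 10⁻²⁰⁹)
  = 4.18 × 10⁻¹⁰⁵ m³

4.18 × 10⁻¹⁰⁵ m³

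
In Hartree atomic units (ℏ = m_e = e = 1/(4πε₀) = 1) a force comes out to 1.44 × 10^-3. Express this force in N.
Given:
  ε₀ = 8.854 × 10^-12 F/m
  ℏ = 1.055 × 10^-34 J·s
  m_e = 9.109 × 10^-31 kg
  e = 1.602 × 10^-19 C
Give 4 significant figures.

One atomic unit of force: F_au = E_h/a₀ = m_e²e⁶/((4πε₀)³ℏ⁴) = 8.220 × 10^-8 N.
1.44 × 10^-3 × 8.220 × 10^-8 N = 1.184 × 10^-10 N

1.184 × 10^-10 N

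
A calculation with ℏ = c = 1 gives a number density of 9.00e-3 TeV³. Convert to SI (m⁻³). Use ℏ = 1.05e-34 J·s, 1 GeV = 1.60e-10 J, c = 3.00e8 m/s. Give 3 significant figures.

1.18e54 m⁻³

Number density is [L]⁻³ = [E]³/(ℏc)³.
1 GeV³ → 1/(ℏc)³ × (1 GeV in J)³ = 1.31e47 m⁻³.
Convert the energy scale: 9.00e-3 TeV³ = 9.00e6 GeV³.
Result: 9.00e6 × 1.31e47 = 1.18e54 m⁻³.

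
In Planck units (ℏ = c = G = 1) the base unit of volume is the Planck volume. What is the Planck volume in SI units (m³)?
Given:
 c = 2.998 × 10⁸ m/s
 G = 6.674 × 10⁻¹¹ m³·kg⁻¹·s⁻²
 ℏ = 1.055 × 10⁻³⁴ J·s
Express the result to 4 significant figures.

4.224 × 10⁻¹⁰⁵ m³

V_P = (ℏG/c³)^(3/2)
  = √(1.784 × 10⁻²⁰⁹)
  = 4.224 × 10⁻¹⁰⁵ m³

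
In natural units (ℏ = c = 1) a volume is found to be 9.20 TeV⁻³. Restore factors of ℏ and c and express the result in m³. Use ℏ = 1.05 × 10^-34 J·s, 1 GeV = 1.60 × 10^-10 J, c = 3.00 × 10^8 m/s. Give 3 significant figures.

7.02 × 10^-56 m³

Volume is [L]³ = [E]⁻³·(ℏc)³.
1 GeV⁻³ → (ℏc)³ × (1 GeV in J)⁻³ = 7.63 × 10^-48 m³.
Convert the energy scale: 9.20 TeV⁻³ = 9.20 × 10^-9 GeV⁻³.
Result: 9.20 × 10^-9 × 7.63 × 10^-48 = 7.02 × 10^-56 m³.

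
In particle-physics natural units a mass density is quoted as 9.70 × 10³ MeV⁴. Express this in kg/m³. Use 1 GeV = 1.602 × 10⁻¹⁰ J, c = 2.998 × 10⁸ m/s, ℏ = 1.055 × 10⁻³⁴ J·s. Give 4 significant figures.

Mass density is [E]/(c²[L]³) = [E]⁴/(ℏ³c⁵).
1 GeV⁴ → 1/(ℏ³c⁵) × (1 GeV in J)⁴ = 2.316 × 10²⁰ kg/m³.
Convert the energy scale: 9.70 × 10³ MeV⁴ = 9.70 × 10⁻⁹ GeV⁴.
Result: 9.70 × 10⁻⁹ × 2.316 × 10²⁰ = 2.246 × 10¹² kg/m³.

2.246 × 10¹² kg/m³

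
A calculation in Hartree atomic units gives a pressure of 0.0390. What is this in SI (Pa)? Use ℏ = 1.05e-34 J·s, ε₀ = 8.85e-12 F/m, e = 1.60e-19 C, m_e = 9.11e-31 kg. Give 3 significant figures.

1.18e12 Pa

One atomic unit of pressure: P_au = E_h/a₀³ = m_e⁴e¹⁰/((4πε₀)⁵ℏ⁸) = 3.01e13 Pa.
0.0390 × 3.01e13 Pa = 1.18e12 Pa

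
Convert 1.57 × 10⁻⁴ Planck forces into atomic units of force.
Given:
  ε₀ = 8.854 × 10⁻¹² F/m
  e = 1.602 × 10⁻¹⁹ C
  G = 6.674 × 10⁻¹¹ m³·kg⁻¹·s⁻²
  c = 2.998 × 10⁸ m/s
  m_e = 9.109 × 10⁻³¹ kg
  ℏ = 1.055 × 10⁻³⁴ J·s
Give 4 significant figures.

Planck force: F_P = c⁴/G = 1.210 × 10⁴⁴ N
atomic unit of force: F_au = E_h/a₀ = m_e²e⁶/((4πε₀)³ℏ⁴) = 8.220 × 10⁻⁸ N
1.57 × 10⁻⁴ × 1.210 × 10⁴⁴ / 8.220 × 10⁻⁸ = 2.312 × 10⁴⁷

2.312 × 10⁴⁷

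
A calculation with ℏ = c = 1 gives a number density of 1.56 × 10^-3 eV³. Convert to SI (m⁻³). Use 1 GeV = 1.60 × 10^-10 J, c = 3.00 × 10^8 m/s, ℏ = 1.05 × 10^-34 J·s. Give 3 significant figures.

2.04 × 10^17 m⁻³

Number density is [L]⁻³ = [E]³/(ℏc)³.
1 GeV³ → 1/(ℏc)³ × (1 GeV in J)³ = 1.31 × 10^47 m⁻³.
Convert the energy scale: 1.56 × 10^-3 eV³ = 1.56 × 10^-30 GeV³.
Result: 1.56 × 10^-30 × 1.31 × 10^47 = 2.04 × 10^17 m⁻³.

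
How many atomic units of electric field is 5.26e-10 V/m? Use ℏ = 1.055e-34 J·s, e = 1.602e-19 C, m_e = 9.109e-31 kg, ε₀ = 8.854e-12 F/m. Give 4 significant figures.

atomic unit of electric field: E_au = E_h/(e a₀) = m_e²e⁵/((4πε₀)³ℏ⁴) = 5.131e11 V/m.
5.26e-10 / 5.131e11 = 1.025e-21

1.025e-21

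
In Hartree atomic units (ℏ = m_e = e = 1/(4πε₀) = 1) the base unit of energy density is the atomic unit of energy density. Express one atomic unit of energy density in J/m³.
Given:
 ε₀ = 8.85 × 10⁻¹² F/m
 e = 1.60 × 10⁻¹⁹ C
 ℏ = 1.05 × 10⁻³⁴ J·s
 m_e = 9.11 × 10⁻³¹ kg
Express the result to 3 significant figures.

3.01 × 10¹³ J/m³

u_au = E_h/a₀³ = m_e⁴e¹⁰/((4πε₀)⁵ℏ⁸)
E_h = 4.38 × 10⁻¹⁸ J
a₀ = 5.26 × 10⁻¹¹ m
E_h/a₀³ = 3.01 × 10¹³ J/m³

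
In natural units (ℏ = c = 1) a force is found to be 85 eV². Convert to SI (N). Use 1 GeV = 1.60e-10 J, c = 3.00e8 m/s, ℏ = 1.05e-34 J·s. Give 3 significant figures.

6.91e-11 N

Force is [E]/[L] = [E]²/(ℏc); restore (ℏc)⁻¹.
1 GeV² → 1/(ℏc) × (1 GeV in J)² = 8.13e5 N.
Convert the energy scale: 85 eV² = 8.50e-17 GeV².
Result: 8.50e-17 × 8.13e5 = 6.91e-11 N.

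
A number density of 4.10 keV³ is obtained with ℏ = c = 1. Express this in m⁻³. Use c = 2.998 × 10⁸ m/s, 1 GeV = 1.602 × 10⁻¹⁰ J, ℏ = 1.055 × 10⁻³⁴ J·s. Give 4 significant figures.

5.327 × 10²⁹ m⁻³

Number density is [L]⁻³ = [E]³/(ℏc)³.
1 GeV³ → 1/(ℏc)³ × (1 GeV in J)³ = 1.299 × 10⁴⁷ m⁻³.
Convert the energy scale: 4.10 keV³ = 4.10 × 10⁻¹⁸ GeV³.
Result: 4.10 × 10⁻¹⁸ × 1.299 × 10⁴⁷ = 5.327 × 10²⁹ m⁻³.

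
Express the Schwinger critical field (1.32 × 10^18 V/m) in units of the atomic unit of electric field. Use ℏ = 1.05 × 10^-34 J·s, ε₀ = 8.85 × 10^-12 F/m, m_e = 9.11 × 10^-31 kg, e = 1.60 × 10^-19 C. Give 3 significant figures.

2.54 × 10^6

atomic unit of electric field: E_au = E_h/(e a₀) = m_e²e⁵/((4πε₀)³ℏ⁴) = 5.20 × 10^11 V/m.
1.32 × 10^18 / 5.20 × 10^11 = 2.54 × 10^6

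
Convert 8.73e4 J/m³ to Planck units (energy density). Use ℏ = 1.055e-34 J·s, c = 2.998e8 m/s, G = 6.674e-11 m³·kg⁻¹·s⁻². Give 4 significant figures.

1.885e-109

Planck energy density: u_P = c⁷/(ℏG²) = 4.632e113 J/m³.
8.73e4 / 4.632e113 = 1.885e-109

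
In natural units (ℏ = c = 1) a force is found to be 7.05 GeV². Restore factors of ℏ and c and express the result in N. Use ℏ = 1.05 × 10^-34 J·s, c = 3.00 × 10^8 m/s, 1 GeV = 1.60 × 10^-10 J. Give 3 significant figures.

Force is [E]/[L] = [E]²/(ℏc); restore (ℏc)⁻¹.
1 GeV² → 1/(ℏc) × (1 GeV in J)² = 8.13 × 10^5 N.
Result: 7.05 × 8.13 × 10^5 = 5.73 × 10^6 N.

5.73 × 10^6 N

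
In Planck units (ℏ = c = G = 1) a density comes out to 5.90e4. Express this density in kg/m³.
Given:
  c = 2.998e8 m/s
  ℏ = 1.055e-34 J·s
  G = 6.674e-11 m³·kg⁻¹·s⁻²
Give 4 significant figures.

One Planck density: ρ_P = c⁵/(ℏG²) = 5.154e96 kg/m³.
5.90e4 × 5.154e96 kg/m³ = 3.041e101 kg/m³

3.041e101 kg/m³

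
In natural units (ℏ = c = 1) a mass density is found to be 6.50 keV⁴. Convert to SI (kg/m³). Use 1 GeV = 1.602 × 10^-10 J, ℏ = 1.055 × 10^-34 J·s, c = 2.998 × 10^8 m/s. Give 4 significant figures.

Mass density is [E]/(c²[L]³) = [E]⁴/(ℏ³c⁵).
1 GeV⁴ → 1/(ℏ³c⁵) × (1 GeV in J)⁴ = 2.316 × 10^20 kg/m³.
Convert the energy scale: 6.50 keV⁴ = 6.50 × 10^-24 GeV⁴.
Result: 6.50 × 10^-24 × 2.316 × 10^20 = 1.505 × 10^-3 kg/m³.

1.505 × 10^-3 kg/m³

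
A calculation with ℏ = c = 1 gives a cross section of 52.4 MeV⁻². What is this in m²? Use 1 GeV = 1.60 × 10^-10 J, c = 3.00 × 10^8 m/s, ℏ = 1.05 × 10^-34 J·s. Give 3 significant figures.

2.03 × 10^-24 m²

Area is [L]² = [E]⁻²·(ℏc)²; restore (ℏc)².
1 GeV⁻² → (ℏc)² × (1 GeV in J)⁻² = 3.88 × 10^-32 m².
Convert the energy scale: 52.4 MeV⁻² = 5.24 × 10^7 GeV⁻².
Result: 5.24 × 10^7 × 3.88 × 10^-32 = 2.03 × 10^-24 m².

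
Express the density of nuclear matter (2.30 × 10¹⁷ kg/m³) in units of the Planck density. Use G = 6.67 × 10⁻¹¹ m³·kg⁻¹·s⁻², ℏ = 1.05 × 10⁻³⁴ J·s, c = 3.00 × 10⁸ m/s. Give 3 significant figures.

Planck density: ρ_P = c⁵/(ℏG²) = 5.20 × 10⁹⁶ kg/m³.
2.30 × 10¹⁷ / 5.20 × 10⁹⁶ = 4.42 × 10⁻⁸⁰

4.42 × 10⁻⁸⁰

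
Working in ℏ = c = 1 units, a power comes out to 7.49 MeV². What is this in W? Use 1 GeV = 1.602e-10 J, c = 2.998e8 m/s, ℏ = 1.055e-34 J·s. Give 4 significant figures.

Power is [E]/[T] = [E]²/ℏ.
1 GeV² → 1/ℏ × (1 GeV in J)² = 2.433e14 W.
Convert the energy scale: 7.49 MeV² = 7.49e-6 GeV².
Result: 7.49e-6 × 2.433e14 = 1.822e9 W.

1.822e9 W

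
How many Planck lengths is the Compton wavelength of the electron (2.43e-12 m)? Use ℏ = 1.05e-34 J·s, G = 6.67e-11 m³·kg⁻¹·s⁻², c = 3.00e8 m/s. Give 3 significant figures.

Planck length: ℓ_P = √(ℏG/c³) = 1.61e-35 m.
2.43e-12 / 1.61e-35 = 1.51e23

1.51e23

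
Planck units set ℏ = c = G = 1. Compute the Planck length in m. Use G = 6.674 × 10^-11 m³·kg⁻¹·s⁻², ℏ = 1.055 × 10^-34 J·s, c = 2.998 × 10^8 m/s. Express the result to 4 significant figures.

1.616 × 10^-35 m

The unique combination of the constants set to 1 with dimensions of length is ℓ_P = √(ℏG/c³).
  = √(2.613 × 10^-70)
  = 1.616 × 10^-35 m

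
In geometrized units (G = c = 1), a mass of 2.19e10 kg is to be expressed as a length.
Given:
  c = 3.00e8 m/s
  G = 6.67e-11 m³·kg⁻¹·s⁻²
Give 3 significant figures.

1.62e-17 m

In G = c = 1 units mass has dimensions of length; the conversion factor is G/c².
2.19e10 kg × (G/c²) = 1.62e-17 m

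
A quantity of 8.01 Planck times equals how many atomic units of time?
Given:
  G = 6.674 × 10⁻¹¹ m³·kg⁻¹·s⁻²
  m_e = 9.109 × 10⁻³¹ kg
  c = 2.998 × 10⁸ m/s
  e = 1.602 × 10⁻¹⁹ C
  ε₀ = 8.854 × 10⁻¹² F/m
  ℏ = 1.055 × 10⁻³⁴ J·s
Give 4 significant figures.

Planck time: t_P = √(ℏG/c⁵) = 5.392 × 10⁻⁴⁴ s
atomic unit of time: τ_au = (4πε₀)²ℏ³/(m_e e⁴) = 2.423 × 10⁻¹⁷ s
8.01 × 5.392 × 10⁻⁴⁴ / 2.423 × 10⁻¹⁷ = 1.783 × 10⁻²⁶

1.783 × 10⁻²⁶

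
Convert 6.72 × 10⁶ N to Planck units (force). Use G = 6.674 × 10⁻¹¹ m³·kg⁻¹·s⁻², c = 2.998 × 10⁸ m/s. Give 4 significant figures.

Planck force: F_P = c⁴/G = 1.210 × 10⁴⁴ N.
6.72 × 10⁶ / 1.210 × 10⁴⁴ = 5.552 × 10⁻³⁸

5.552 × 10⁻³⁸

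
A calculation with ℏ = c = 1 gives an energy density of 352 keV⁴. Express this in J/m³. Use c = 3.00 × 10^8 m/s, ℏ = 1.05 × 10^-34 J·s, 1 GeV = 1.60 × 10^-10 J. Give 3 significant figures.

[E]/[L]³ = [E]⁴/(ℏc)³; restore (ℏc)⁻³.
1 GeV⁴ → 1/(ℏc)³ × (1 GeV in J)⁴ = 2.10 × 10^37 J/m³.
Convert the energy scale: 352 keV⁴ = 3.52 × 10^-22 GeV⁴.
Result: 3.52 × 10^-22 × 2.10 × 10^37 = 7.38 × 10^15 J/m³.

7.38 × 10^15 J/m³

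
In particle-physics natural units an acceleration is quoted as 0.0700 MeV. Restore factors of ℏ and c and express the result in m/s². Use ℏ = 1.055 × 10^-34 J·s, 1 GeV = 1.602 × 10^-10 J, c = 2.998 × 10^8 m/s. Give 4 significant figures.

Acceleration is [L]/[T]² = c·[E]/ℏ.
1 GeV → c/ℏ × (1 GeV in J) = 4.552 × 10^32 m/s².
Convert the energy scale: 0.0700 MeV = 7.00 × 10^-5 GeV.
Result: 7.00 × 10^-5 × 4.552 × 10^32 = 3.187 × 10^28 m/s².

3.187 × 10^28 m/s²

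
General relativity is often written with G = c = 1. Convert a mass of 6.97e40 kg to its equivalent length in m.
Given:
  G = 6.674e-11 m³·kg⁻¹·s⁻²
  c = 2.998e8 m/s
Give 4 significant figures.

5.176e13 m

In G = c = 1 units mass has dimensions of length; the conversion factor is G/c².
6.97e40 kg × (G/c²) = 5.176e13 m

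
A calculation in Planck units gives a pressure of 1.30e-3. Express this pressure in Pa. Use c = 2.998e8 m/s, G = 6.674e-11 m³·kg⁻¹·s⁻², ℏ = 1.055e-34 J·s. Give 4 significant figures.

6.022e110 Pa

One Planck pressure: p_P = c⁷/(ℏG²) = 4.632e113 Pa.
1.30e-3 × 4.632e113 Pa = 6.022e110 Pa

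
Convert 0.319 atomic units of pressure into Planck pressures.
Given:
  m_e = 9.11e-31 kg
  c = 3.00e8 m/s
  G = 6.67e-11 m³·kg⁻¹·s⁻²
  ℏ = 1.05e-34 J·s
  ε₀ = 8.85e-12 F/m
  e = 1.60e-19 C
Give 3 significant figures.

2.05e-101

atomic unit of pressure: P_au = E_h/a₀³ = m_e⁴e¹⁰/((4πε₀)⁵ℏ⁸) = 3.01e13 Pa
Planck pressure: p_P = c⁷/(ℏG²) = 4.68e113 Pa
0.319 × 3.01e13 / 4.68e113 = 2.05e-101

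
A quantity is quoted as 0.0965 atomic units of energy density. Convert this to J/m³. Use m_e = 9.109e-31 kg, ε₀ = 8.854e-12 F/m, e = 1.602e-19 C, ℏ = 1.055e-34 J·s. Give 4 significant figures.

2.827e12 J/m³

One atomic unit of energy density: u_au = E_h/a₀³ = m_e⁴e¹⁰/((4πε₀)⁵ℏ⁸) = 2.929e13 J/m³.
0.0965 × 2.929e13 J/m³ = 2.827e12 J/m³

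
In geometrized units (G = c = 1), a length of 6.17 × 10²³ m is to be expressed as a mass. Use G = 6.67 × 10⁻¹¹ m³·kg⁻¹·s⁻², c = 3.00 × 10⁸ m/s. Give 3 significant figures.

Length → mass via c²/G.
6.17 × 10²³ m × (c²/G) = 8.33 × 10⁵⁰ kg

8.33 × 10⁵⁰ kg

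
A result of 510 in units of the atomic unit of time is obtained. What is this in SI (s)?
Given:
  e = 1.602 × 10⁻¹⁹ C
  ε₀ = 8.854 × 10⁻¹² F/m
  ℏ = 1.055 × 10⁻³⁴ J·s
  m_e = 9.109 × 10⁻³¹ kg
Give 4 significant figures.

1.236 × 10⁻¹⁴ s

One atomic unit of time: τ_au = (4πε₀)²ℏ³/(m_e e⁴) = 2.423 × 10⁻¹⁷ s.
510 × 2.423 × 10⁻¹⁷ s = 1.236 × 10⁻¹⁴ s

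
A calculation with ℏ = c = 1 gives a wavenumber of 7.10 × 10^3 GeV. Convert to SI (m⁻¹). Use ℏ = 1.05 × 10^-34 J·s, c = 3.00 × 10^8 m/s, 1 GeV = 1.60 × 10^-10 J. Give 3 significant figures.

Inverse length is [E]/(ℏc).
1 GeV → 1/(ℏc) × (1 GeV in J) = 5.08 × 10^15 m⁻¹.
Result: 7.10 × 10^3 × 5.08 × 10^15 = 3.61 × 10^19 m⁻¹.

3.61 × 10^19 m⁻¹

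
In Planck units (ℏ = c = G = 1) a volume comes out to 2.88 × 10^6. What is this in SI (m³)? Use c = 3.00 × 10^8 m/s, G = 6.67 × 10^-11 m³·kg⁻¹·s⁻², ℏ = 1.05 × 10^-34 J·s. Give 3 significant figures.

One Planck volume: V_P = (ℏG/c³)^(3/2) = 4.18 × 10^-105 m³.
2.88 × 10^6 × 4.18 × 10^-105 m³ = 1.20 × 10^-98 m³

1.20 × 10^-98 m³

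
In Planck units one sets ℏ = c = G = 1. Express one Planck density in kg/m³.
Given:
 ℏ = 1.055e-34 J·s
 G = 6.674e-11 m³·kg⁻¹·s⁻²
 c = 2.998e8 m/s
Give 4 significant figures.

ρ_P = c⁵/(ℏG²)
  = 2.422e42 / 4.699e-55
  = 5.154e96 kg/m³

5.154e96 kg/m³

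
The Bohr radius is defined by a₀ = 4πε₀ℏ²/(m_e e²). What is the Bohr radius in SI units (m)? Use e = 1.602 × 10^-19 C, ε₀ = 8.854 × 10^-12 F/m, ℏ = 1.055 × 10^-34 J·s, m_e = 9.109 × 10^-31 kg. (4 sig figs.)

5.297 × 10^-11 m

a₀ = 4πε₀ℏ²/(m_e e²)
  = 1.238 × 10^-78 / 2.338 × 10^-68
  = 5.297 × 10^-11 m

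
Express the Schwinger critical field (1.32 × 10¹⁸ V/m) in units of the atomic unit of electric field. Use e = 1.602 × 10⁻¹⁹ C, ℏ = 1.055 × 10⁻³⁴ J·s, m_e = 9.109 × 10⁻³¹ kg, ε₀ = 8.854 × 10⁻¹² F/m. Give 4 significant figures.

2.573 × 10⁶

atomic unit of electric field: E_au = E_h/(e a₀) = m_e²e⁵/((4πε₀)³ℏ⁴) = 5.131 × 10¹¹ V/m.
1.32 × 10¹⁸ / 5.131 × 10¹¹ = 2.573 × 10⁶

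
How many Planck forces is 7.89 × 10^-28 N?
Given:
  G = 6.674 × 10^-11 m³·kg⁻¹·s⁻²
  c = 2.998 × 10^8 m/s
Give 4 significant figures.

Planck force: F_P = c⁴/G = 1.210 × 10^44 N.
7.89 × 10^-28 / 1.210 × 10^44 = 6.518 × 10^-72

6.518 × 10^-72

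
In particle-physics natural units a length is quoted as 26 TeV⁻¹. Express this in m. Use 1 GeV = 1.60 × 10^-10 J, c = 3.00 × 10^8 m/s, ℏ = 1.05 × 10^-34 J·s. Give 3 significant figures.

A length is [E]⁻¹ in ℏ=c=1; restore one factor of ℏc.
1 GeV⁻¹ → ℏc × (1 GeV in J)⁻¹ = 1.97 × 10^-16 m.
Convert the energy scale: 26 TeV⁻¹ = 0.0260 GeV⁻¹.
Result: 0.0260 × 1.97 × 10^-16 = 5.12 × 10^-18 m.

5.12 × 10^-18 m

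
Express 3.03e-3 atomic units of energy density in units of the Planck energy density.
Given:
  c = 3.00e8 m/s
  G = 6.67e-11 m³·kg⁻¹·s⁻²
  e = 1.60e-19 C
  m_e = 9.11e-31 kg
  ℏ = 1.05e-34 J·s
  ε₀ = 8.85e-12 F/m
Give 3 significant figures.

atomic unit of energy density: u_au = E_h/a₀³ = m_e⁴e¹⁰/((4πε₀)⁵ℏ⁸) = 3.01e13 J/m³
Planck energy density: u_P = c⁷/(ℏG²) = 4.68e113 J/m³
3.03e-3 × 3.01e13 / 4.68e113 = 1.95e-103

1.95e-103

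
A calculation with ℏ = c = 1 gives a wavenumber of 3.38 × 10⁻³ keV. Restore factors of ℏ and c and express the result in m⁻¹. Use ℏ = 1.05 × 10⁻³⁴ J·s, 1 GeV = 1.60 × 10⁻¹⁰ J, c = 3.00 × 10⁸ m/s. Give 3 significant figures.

1.72 × 10⁷ m⁻¹

Inverse length is [E]/(ℏc).
1 GeV → 1/(ℏc) × (1 GeV in J) = 5.08 × 10¹⁵ m⁻¹.
Convert the energy scale: 3.38 × 10⁻³ keV = 3.38 × 10⁻⁹ GeV.
Result: 3.38 × 10⁻⁹ × 5.08 × 10¹⁵ = 1.72 × 10⁷ m⁻¹.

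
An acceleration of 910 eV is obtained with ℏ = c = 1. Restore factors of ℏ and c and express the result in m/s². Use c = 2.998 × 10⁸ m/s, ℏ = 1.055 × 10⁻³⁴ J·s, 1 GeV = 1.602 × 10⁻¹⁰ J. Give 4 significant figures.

Acceleration is [L]/[T]² = c·[E]/ℏ.
1 GeV → c/ℏ × (1 GeV in J) = 4.552 × 10³² m/s².
Convert the energy scale: 910 eV = 9.10 × 10⁻⁷ GeV.
Result: 9.10 × 10⁻⁷ × 4.552 × 10³² = 4.143 × 10²⁶ m/s².

4.143 × 10²⁶ m/s²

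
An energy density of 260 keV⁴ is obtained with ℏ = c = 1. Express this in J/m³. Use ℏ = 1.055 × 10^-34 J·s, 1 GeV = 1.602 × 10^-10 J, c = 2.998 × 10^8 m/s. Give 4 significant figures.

5.412 × 10^15 J/m³

[E]/[L]³ = [E]⁴/(ℏc)³; restore (ℏc)⁻³.
1 GeV⁴ → 1/(ℏc)³ × (1 GeV in J)⁴ = 2.082 × 10^37 J/m³.
Convert the energy scale: 260 keV⁴ = 2.60 × 10^-22 GeV⁴.
Result: 2.60 × 10^-22 × 2.082 × 10^37 = 5.412 × 10^15 J/m³.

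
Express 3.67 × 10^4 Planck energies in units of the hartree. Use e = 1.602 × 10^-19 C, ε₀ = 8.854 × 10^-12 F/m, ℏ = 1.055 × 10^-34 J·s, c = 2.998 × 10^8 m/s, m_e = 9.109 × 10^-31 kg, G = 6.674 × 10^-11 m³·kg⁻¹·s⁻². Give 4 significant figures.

Planck energy: E_P = √(ℏc⁵/G) = 1.957 × 10^9 J
hartree: E_h = m_e e⁴/(4πε₀ℏ)² = 4.354 × 10^-18 J
3.67 × 10^4 × 1.957 × 10^9 / 4.354 × 10^-18 = 1.649 × 10^31

1.649 × 10^31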